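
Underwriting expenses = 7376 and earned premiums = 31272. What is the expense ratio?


Expense ratio = expenses / premiums
= 7376 / 31272
= 0.2359


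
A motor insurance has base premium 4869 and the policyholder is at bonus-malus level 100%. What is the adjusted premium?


adjusted = base * BM_level / 100
= 4869 * 100 / 100
= 4869 * 1.0
= 4869.0


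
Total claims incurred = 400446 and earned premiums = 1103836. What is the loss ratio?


Loss ratio = claims / premiums
= 400446 / 1103836
= 0.3628


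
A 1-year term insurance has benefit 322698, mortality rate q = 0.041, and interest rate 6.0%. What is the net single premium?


NSP = benefit * q * v
v = 1/(1+i) = 0.943396
NSP = 322698 * 0.041 * 0.943396
= 12481.7151


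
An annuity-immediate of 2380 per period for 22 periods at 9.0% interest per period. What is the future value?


FV = PMT * ((1+i)^n - 1) / i
= 2380 * ((1.09)^22 - 1) / 0.09
= 2380 * (6.6586 - 1) / 0.09
= 149638.5448


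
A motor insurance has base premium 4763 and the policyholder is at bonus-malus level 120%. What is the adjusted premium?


adjusted = base * BM_level / 100
= 4763 * 120 / 100
= 4763 * 1.2
= 5715.6


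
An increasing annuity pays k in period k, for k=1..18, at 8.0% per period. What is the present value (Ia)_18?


(Ia)_n = sum_{k=1}^{n} k * v^k, v = 1/(1+i)
v = 0.925926
Sum computed term by term:
(Ia)_18 = 70.2144


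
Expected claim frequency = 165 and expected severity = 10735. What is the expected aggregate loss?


E[S] = E[N] * E[X]
= 165 * 10735
= 1.7713e+06


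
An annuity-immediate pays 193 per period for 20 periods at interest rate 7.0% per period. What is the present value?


PV = PMT * (1 - (1+i)^(-n)) / i
= 193 * (1 - (1+0.07)^(-20)) / 0.07
= 193 * (1 - 0.258419) / 0.07
= 193 * 10.594014
= 2044.6447


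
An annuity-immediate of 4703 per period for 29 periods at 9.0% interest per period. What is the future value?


FV = PMT * ((1+i)^n - 1) / i
= 4703 * ((1.09)^29 - 1) / 0.09
= 4703 * (12.172182 - 1) / 0.09
= 583808.5815


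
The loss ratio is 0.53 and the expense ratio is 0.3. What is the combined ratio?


Combined ratio = loss ratio + expense ratio
= 0.53 + 0.3
= 0.83


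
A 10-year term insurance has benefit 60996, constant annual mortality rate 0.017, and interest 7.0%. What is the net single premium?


NSP = benefit * sum_{k=0}^{n-1} k_p_x * q * v^(k+1)
With constant q=0.017, v=0.934579
Sum = 0.111721
NSP = 60996 * 0.111721
= 6814.5499


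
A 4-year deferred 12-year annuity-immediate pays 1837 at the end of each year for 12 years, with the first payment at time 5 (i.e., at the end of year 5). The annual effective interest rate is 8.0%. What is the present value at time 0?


PV at time 4 of the 12-year annuity-immediate:
a_n = 1837 * (1-(1+0.08)^(-12))/0.08 = 13843.7753
Discount back 4 years to time 0:
PV = 13843.7753 * (1+0.08)^(-4)
= 13843.7753 * 0.73503
= 10175.5881


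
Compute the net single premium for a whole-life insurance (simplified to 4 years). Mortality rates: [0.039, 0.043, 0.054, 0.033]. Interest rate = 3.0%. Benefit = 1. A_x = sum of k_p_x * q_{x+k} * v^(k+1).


v = 0.970874
Year 0: k_p_x=1.0, q=0.039, term=0.037864
Year 1: k_p_x=0.961, q=0.043, term=0.038951
Year 2: k_p_x=0.919677, q=0.054, term=0.045448
Year 3: k_p_x=0.870014, q=0.033, term=0.025509
A_x = 0.1478


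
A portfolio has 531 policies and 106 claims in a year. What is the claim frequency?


frequency = claims / policies
= 106 / 531
= 0.1996


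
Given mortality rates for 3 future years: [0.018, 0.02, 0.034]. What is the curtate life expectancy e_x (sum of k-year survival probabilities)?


e_x = sum_{k=1}^{n} k_p_x
k_p_x values:
  1_p_x = 0.982
  2_p_x = 0.96236
  3_p_x = 0.92964
e_x = 2.874


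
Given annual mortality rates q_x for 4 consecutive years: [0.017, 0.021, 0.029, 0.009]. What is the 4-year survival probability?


p_k = 1 - q_k for each year
Survival = product of (1 - q_k)
= 0.983 * 0.979 * 0.971 * 0.991
= 0.926


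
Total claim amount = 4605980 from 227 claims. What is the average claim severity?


severity = total / number
= 4605980 / 227
= 20290.6608


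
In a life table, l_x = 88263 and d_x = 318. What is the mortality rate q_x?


q_x = d_x / l_x
= 318 / 88263
= 0.0036


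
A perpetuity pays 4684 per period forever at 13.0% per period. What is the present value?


PV = PMT / i
= 4684 / 0.13
= 36030.7692


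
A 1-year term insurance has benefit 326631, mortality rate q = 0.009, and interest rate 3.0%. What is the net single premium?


NSP = benefit * q * v
v = 1/(1+i) = 0.970874
NSP = 326631 * 0.009 * 0.970874
= 2854.0573


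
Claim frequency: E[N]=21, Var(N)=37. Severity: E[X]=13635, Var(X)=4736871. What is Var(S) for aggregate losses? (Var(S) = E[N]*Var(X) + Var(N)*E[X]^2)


Var(S) = E[N]*Var(X) + Var(N)*E[X]^2
= 21*4736871 + 37*13635^2
= 99474291 + 6878789325
= 6.9783e+09


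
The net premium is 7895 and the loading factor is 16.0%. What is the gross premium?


Gross = net * (1 + loading)
= 7895 * (1 + 0.16)
= 7895 * 1.16
= 9158.2


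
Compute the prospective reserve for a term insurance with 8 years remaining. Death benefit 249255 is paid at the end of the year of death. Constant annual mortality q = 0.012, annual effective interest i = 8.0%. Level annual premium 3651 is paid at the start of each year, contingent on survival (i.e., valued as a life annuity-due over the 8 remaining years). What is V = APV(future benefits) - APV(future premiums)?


v = 1/(1+i) = 0.925926
APV(future benefits) per unit = sum_{k=0}^{7} k_p_x * q * v^(k+1) = 0.066453
APV(future benefits) = 249255 * 0.066453 = 16563.6472
Life annuity-due factor ä_{x:8} = sum_{k=0}^{7} k_p_x * v^k = 5.980736
APV(future premiums) = 3651 * 5.980736 = 21835.6656
V = 16563.6472 - 21835.6656
= -5272.0184


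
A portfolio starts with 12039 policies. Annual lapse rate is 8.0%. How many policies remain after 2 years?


remaining = initial * (1 - lapse)^years
= 12039 * (1 - 0.08)^2
= 12039 * 0.8464
= 10189.8096


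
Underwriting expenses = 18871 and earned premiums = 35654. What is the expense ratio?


Expense ratio = expenses / premiums
= 18871 / 35654
= 0.5293


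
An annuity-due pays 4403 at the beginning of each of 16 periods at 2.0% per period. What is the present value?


PV_due = PMT * (1-(1+i)^(-n))/i * (1+i)
PV_immediate = 59782.6541
PV_due = 59782.6541 * 1.02
= 60978.3072


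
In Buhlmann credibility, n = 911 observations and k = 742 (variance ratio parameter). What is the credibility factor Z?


Z = n / (n + k)
= 911 / (911 + 742)
= 911 / 1653
= 0.5511


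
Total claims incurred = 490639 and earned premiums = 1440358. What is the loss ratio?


Loss ratio = claims / premiums
= 490639 / 1440358
= 0.3406


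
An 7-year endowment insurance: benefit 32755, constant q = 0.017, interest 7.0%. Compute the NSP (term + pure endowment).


Term component = 2865.3532
Pure endowment = 7_p_x * v^7 * benefit = 0.8869 * 0.62275 * 32755 = 18091.1338
NSP = 20956.4869


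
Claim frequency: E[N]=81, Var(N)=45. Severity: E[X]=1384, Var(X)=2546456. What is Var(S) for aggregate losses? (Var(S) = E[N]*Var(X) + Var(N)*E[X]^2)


Var(S) = E[N]*Var(X) + Var(N)*E[X]^2
= 81*2546456 + 45*1384^2
= 206262936 + 86195520
= 2.9246e+08


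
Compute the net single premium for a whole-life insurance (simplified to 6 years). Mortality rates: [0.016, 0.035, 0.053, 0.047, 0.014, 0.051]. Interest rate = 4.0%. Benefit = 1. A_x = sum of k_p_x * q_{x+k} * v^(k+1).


v = 0.961538
Year 0: k_p_x=1.0, q=0.016, term=0.015385
Year 1: k_p_x=0.984, q=0.035, term=0.031842
Year 2: k_p_x=0.94956, q=0.053, term=0.04474
Year 3: k_p_x=0.899233, q=0.047, term=0.036127
Year 4: k_p_x=0.856969, q=0.014, term=0.009861
Year 5: k_p_x=0.844972, q=0.051, term=0.034057
A_x = 0.172


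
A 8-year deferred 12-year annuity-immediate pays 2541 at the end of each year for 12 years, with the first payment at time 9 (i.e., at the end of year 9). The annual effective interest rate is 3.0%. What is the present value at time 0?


PV at time 8 of the 12-year annuity-immediate:
a_n = 2541 * (1-(1+0.03)^(-12))/0.03 = 25293.1241
Discount back 8 years to time 0:
PV = 25293.1241 * (1+0.03)^(-8)
= 25293.1241 * 0.789409
= 19966.6258


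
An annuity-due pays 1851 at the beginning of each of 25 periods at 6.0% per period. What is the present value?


PV_due = PMT * (1-(1+i)^(-n))/i * (1+i)
PV_immediate = 23661.9922
PV_due = 23661.9922 * 1.06
= 25081.7118


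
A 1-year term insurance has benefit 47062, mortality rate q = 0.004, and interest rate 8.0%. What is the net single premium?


NSP = benefit * q * v
v = 1/(1+i) = 0.925926
NSP = 47062 * 0.004 * 0.925926
= 174.3037


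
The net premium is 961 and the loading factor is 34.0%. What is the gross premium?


Gross = net * (1 + loading)
= 961 * (1 + 0.34)
= 961 * 1.34
= 1287.74


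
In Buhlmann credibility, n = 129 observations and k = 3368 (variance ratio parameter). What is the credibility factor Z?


Z = n / (n + k)
= 129 / (129 + 3368)
= 129 / 3497
= 0.0369


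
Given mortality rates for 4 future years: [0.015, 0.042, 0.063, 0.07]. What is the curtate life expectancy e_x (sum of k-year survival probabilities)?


e_x = sum_{k=1}^{n} k_p_x
k_p_x values:
  1_p_x = 0.985
  2_p_x = 0.94363
  3_p_x = 0.884181
  4_p_x = 0.822289
e_x = 3.6351


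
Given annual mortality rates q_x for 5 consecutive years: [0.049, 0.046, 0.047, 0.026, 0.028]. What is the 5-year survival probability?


p_k = 1 - q_k for each year
Survival = product of (1 - q_k)
= 0.951 * 0.954 * 0.953 * 0.974 * 0.972
= 0.8186


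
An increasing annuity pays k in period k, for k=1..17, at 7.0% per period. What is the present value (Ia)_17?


(Ia)_n = sum_{k=1}^{n} k * v^k, v = 1/(1+i)
v = 0.934579
Sum computed term by term:
(Ia)_17 = 72.3555


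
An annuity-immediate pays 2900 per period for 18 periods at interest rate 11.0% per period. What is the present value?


PV = PMT * (1 - (1+i)^(-n)) / i
= 2900 * (1 - (1+0.11)^(-18)) / 0.11
= 2900 * (1 - 0.152822) / 0.11
= 2900 * 7.701617
= 22334.6881


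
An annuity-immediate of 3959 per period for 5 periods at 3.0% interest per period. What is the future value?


FV = PMT * ((1+i)^n - 1) / i
= 3959 * ((1.03)^5 - 1) / 0.03
= 3959 * (1.159274 - 1) / 0.03
= 21018.8687


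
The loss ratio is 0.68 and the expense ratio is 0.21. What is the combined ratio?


Combined ratio = loss ratio + expense ratio
= 0.68 + 0.21
= 0.89


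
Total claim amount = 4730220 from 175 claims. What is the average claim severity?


severity = total / number
= 4730220 / 175
= 27029.8286


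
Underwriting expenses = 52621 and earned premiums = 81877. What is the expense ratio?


Expense ratio = expenses / premiums
= 52621 / 81877
= 0.6427


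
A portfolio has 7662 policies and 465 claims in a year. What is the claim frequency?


frequency = claims / policies
= 465 / 7662
= 0.0607


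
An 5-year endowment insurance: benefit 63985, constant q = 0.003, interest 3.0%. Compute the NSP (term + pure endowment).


Term component = 873.9941
Pure endowment = 5_p_x * v^5 * benefit = 0.98509 * 0.862609 * 63985 = 54371.0653
NSP = 55245.0594


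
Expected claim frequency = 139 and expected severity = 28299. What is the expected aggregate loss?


E[S] = E[N] * E[X]
= 139 * 28299
= 3.9336e+06


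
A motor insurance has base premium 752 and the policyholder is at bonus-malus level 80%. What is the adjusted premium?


adjusted = base * BM_level / 100
= 752 * 80 / 100
= 752 * 0.8
= 601.6


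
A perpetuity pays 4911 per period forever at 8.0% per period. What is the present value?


PV = PMT / i
= 4911 / 0.08
= 61387.5


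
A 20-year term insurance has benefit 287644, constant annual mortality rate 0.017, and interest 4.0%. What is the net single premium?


NSP = benefit * sum_{k=0}^{n-1} k_p_x * q * v^(k+1)
With constant q=0.017, v=0.961538
Sum = 0.201646
NSP = 287644 * 0.201646
= 58002.1184


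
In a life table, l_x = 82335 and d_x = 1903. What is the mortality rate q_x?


q_x = d_x / l_x
= 1903 / 82335
= 0.0231


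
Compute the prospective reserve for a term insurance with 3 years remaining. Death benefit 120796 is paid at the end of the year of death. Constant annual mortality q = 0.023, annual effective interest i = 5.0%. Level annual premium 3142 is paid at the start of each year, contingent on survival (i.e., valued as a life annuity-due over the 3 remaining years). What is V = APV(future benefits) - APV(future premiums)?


v = 1/(1+i) = 0.952381
APV(future benefits) per unit = sum_{k=0}^{2} k_p_x * q * v^(k+1) = 0.061251
APV(future benefits) = 120796 * 0.061251 = 7398.9309
Life annuity-due factor ä_{x:3} = sum_{k=0}^{2} k_p_x * v^k = 2.796262
APV(future premiums) = 3142 * 2.796262 = 8785.8556
V = 7398.9309 - 8785.8556
= -1386.9247


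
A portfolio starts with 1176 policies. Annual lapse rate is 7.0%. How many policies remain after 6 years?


remaining = initial * (1 - lapse)^years
= 1176 * (1 - 0.07)^6
= 1176 * 0.64699
= 760.8605


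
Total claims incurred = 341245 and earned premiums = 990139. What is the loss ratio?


Loss ratio = claims / premiums
= 341245 / 990139
= 0.3446


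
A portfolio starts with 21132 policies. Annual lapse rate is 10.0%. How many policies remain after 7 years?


remaining = initial * (1 - lapse)^years
= 21132 * (1 - 0.1)^7
= 21132 * 0.478297
= 10107.3701


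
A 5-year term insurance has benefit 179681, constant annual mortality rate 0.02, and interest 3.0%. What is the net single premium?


NSP = benefit * sum_{k=0}^{n-1} k_p_x * q * v^(k+1)
With constant q=0.02, v=0.970874
Sum = 0.088108
NSP = 179681 * 0.088108
= 15831.3321


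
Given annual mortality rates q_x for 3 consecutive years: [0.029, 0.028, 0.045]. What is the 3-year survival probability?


p_k = 1 - q_k for each year
Survival = product of (1 - q_k)
= 0.971 * 0.972 * 0.955
= 0.9013


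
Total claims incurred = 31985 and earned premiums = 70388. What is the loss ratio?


Loss ratio = claims / premiums
= 31985 / 70388
= 0.4544


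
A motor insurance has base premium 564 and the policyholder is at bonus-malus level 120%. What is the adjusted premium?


adjusted = base * BM_level / 100
= 564 * 120 / 100
= 564 * 1.2
= 676.8


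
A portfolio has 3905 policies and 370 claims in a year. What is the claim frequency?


frequency = claims / policies
= 370 / 3905
= 0.0948


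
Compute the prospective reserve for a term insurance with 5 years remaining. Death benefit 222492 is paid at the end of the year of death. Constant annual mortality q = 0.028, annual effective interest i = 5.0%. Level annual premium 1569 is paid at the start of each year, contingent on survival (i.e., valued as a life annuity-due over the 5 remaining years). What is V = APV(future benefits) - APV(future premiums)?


v = 1/(1+i) = 0.952381
APV(future benefits) per unit = sum_{k=0}^{4} k_p_x * q * v^(k+1) = 0.114942
APV(future benefits) = 222492 * 0.114942 = 25573.5705
Life annuity-due factor ä_{x:5} = sum_{k=0}^{4} k_p_x * v^k = 4.310307
APV(future premiums) = 1569 * 4.310307 = 6762.8722
V = 25573.5705 - 6762.8722
= 18810.6983


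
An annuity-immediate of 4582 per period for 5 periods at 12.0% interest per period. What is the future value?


FV = PMT * ((1+i)^n - 1) / i
= 4582 * ((1.12)^5 - 1) / 0.12
= 4582 * (1.762342 - 1) / 0.12
= 29108.7466


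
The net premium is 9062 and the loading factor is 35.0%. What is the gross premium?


Gross = net * (1 + loading)
= 9062 * (1 + 0.35)
= 9062 * 1.35
= 12233.7


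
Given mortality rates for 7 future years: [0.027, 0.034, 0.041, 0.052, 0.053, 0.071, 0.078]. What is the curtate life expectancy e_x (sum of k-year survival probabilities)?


e_x = sum_{k=1}^{n} k_p_x
k_p_x values:
  1_p_x = 0.973
  2_p_x = 0.939918
  3_p_x = 0.901381
  4_p_x = 0.85451
  5_p_x = 0.809221
  6_p_x = 0.751766
  7_p_x = 0.693128
e_x = 5.9229


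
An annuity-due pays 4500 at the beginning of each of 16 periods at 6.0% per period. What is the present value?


PV_due = PMT * (1-(1+i)^(-n))/i * (1+i)
PV_immediate = 45476.5287
PV_due = 45476.5287 * 1.06
= 48205.1204


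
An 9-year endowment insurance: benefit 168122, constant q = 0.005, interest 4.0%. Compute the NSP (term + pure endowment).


Term component = 6134.6721
Pure endowment = 9_p_x * v^9 * benefit = 0.95589 * 0.702587 * 168122 = 112909.9515
NSP = 119044.6235


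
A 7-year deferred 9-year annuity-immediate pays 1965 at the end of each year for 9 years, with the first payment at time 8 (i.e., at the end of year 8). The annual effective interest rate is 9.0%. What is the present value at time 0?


PV at time 7 of the 9-year annuity-immediate:
a_n = 1965 * (1-(1+0.09)^(-9))/0.09 = 11780.6601
Discount back 7 years to time 0:
PV = 11780.6601 * (1+0.09)^(-7)
= 11780.6601 * 0.547034
= 6444.4245


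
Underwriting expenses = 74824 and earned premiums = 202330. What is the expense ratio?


Expense ratio = expenses / premiums
= 74824 / 202330
= 0.3698


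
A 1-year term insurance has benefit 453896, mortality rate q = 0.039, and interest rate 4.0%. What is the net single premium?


NSP = benefit * q * v
v = 1/(1+i) = 0.961538
NSP = 453896 * 0.039 * 0.961538
= 17021.1


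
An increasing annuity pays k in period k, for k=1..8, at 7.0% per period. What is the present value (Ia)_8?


(Ia)_n = sum_{k=1}^{n} k * v^k, v = 1/(1+i)
v = 0.934579
Sum computed term by term:
(Ia)_8 = 24.7602


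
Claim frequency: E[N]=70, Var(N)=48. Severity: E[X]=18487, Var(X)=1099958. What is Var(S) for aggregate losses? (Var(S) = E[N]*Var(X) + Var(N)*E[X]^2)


Var(S) = E[N]*Var(X) + Var(N)*E[X]^2
= 70*1099958 + 48*18487^2
= 76997060 + 16404920112
= 1.6482e+10


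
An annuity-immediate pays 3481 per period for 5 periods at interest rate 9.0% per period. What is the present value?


PV = PMT * (1 - (1+i)^(-n)) / i
= 3481 * (1 - (1+0.09)^(-5)) / 0.09
= 3481 * (1 - 0.649931) / 0.09
= 3481 * 3.889651
= 13539.876


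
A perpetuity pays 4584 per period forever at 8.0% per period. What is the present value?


PV = PMT / i
= 4584 / 0.08
= 57300.0


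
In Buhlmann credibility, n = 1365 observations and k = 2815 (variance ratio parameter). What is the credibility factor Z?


Z = n / (n + k)
= 1365 / (1365 + 2815)
= 1365 / 4180
= 0.3266


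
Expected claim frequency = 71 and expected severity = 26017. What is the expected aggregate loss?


E[S] = E[N] * E[X]
= 71 * 26017
= 1.8472e+06


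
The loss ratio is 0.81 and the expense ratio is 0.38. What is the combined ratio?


Combined ratio = loss ratio + expense ratio
= 0.81 + 0.38
= 1.19


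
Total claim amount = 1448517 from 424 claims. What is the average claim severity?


severity = total / number
= 1448517 / 424
= 3416.3137


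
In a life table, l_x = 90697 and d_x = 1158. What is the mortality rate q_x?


q_x = d_x / l_x
= 1158 / 90697
= 0.0128


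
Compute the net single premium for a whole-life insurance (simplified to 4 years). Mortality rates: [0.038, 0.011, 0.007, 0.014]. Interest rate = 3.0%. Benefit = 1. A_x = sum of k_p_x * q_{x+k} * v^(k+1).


v = 0.970874
Year 0: k_p_x=1.0, q=0.038, term=0.036893
Year 1: k_p_x=0.962, q=0.011, term=0.009975
Year 2: k_p_x=0.951418, q=0.007, term=0.006095
Year 3: k_p_x=0.944758, q=0.014, term=0.011752
A_x = 0.0647


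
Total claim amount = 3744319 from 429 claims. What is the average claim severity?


severity = total / number
= 3744319 / 429
= 8728.0163


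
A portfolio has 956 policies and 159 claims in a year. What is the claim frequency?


frequency = claims / policies
= 159 / 956
= 0.1663


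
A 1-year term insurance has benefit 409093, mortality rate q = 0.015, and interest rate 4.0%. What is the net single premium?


NSP = benefit * q * v
v = 1/(1+i) = 0.961538
NSP = 409093 * 0.015 * 0.961538
= 5900.3798


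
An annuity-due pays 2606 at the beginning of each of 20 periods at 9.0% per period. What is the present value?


PV_due = PMT * (1-(1+i)^(-n))/i * (1+i)
PV_immediate = 23788.99
PV_due = 23788.99 * 1.09
= 25929.9991


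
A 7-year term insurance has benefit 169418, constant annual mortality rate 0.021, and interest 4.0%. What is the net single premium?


NSP = benefit * sum_{k=0}^{n-1} k_p_x * q * v^(k+1)
With constant q=0.021, v=0.961538
Sum = 0.118768
NSP = 169418 * 0.118768
= 20121.4926


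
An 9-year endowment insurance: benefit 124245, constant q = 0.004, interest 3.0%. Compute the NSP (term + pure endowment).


Term component = 3811.2067
Pure endowment = 9_p_x * v^9 * benefit = 0.964571 * 0.766417 * 124245 = 91849.7427
NSP = 95660.9494


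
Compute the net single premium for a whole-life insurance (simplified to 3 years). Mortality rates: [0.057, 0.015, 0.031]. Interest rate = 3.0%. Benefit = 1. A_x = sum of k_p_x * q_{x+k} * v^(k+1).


v = 0.970874
Year 0: k_p_x=1.0, q=0.057, term=0.05534
Year 1: k_p_x=0.943, q=0.015, term=0.013333
Year 2: k_p_x=0.928855, q=0.031, term=0.026351
A_x = 0.095


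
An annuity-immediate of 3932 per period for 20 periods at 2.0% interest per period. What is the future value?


FV = PMT * ((1+i)^n - 1) / i
= 3932 * ((1.02)^20 - 1) / 0.02
= 3932 * (1.485947 - 1) / 0.02
= 95537.258


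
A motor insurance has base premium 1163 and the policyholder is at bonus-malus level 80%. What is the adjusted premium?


adjusted = base * BM_level / 100
= 1163 * 80 / 100
= 1163 * 0.8
= 930.4


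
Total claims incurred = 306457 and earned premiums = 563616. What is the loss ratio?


Loss ratio = claims / premiums
= 306457 / 563616
= 0.5437


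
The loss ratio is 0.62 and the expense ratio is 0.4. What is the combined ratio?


Combined ratio = loss ratio + expense ratio
= 0.62 + 0.4
= 1.02


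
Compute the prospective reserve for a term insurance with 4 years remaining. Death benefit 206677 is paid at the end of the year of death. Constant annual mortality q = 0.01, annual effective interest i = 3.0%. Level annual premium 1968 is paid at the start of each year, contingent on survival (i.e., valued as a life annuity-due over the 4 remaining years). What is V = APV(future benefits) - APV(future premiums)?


v = 1/(1+i) = 0.970874
APV(future benefits) per unit = sum_{k=0}^{3} k_p_x * q * v^(k+1) = 0.036631
APV(future benefits) = 206677 * 0.036631 = 7570.7277
Life annuity-due factor ä_{x:4} = sum_{k=0}^{3} k_p_x * v^k = 3.772964
APV(future premiums) = 1968 * 3.772964 = 7425.1938
V = 7570.7277 - 7425.1938
= 145.5339


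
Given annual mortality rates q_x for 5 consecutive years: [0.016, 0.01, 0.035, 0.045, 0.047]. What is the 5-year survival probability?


p_k = 1 - q_k for each year
Survival = product of (1 - q_k)
= 0.984 * 0.99 * 0.965 * 0.955 * 0.953
= 0.8556


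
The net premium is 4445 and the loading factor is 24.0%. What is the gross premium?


Gross = net * (1 + loading)
= 4445 * (1 + 0.24)
= 4445 * 1.24
= 5511.8


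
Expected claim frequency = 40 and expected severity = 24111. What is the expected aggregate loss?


E[S] = E[N] * E[X]
= 40 * 24111
= 964440


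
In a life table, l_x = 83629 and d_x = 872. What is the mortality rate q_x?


q_x = d_x / l_x
= 872 / 83629
= 0.0104


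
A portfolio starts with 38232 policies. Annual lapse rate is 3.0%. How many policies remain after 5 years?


remaining = initial * (1 - lapse)^years
= 38232 * (1 - 0.03)^5
= 38232 * 0.858734
= 32831.1193


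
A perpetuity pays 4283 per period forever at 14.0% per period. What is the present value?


PV = PMT / i
= 4283 / 0.14
= 30592.8571


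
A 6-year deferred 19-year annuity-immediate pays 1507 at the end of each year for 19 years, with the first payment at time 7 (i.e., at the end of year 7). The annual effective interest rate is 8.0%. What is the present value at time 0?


PV at time 6 of the 19-year annuity-immediate:
a_n = 1507 * (1-(1+0.08)^(-19))/0.08 = 14472.624
Discount back 6 years to time 0:
PV = 14472.624 * (1+0.08)^(-6)
= 14472.624 * 0.63017
= 9120.2081


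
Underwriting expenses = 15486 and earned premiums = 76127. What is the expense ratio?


Expense ratio = expenses / premiums
= 15486 / 76127
= 0.2034


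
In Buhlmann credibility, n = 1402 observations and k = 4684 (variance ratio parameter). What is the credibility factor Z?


Z = n / (n + k)
= 1402 / (1402 + 4684)
= 1402 / 6086
= 0.2304


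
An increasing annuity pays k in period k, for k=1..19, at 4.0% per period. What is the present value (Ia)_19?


(Ia)_n = sum_{k=1}^{n} k * v^k, v = 1/(1+i)
v = 0.961538
Sum computed term by term:
(Ia)_19 = 116.0273


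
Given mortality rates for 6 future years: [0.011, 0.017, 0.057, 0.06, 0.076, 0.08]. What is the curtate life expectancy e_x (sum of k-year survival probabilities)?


e_x = sum_{k=1}^{n} k_p_x
k_p_x values:
  1_p_x = 0.989
  2_p_x = 0.972187
  3_p_x = 0.916772
  4_p_x = 0.861766
  5_p_x = 0.796272
  6_p_x = 0.73257
e_x = 5.2686


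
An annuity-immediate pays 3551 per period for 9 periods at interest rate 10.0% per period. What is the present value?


PV = PMT * (1 - (1+i)^(-n)) / i
= 3551 * (1 - (1+0.1)^(-9)) / 0.1
= 3551 * (1 - 0.424098) / 0.1
= 3551 * 5.759024
= 20450.2936


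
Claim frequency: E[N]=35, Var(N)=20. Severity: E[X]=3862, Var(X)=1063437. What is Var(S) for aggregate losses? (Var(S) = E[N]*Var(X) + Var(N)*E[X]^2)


Var(S) = E[N]*Var(X) + Var(N)*E[X]^2
= 35*1063437 + 20*3862^2
= 37220295 + 298300880
= 3.3552e+08


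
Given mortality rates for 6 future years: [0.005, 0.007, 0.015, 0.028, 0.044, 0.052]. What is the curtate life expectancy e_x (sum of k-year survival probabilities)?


e_x = sum_{k=1}^{n} k_p_x
k_p_x values:
  1_p_x = 0.995
  2_p_x = 0.988035
  3_p_x = 0.973214
  4_p_x = 0.945964
  5_p_x = 0.904342
  6_p_x = 0.857316
e_x = 5.6639


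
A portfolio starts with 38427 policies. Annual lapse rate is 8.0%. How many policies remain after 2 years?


remaining = initial * (1 - lapse)^years
= 38427 * (1 - 0.08)^2
= 38427 * 0.8464
= 32524.6128


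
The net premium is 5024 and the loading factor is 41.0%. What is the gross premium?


Gross = net * (1 + loading)
= 5024 * (1 + 0.41)
= 5024 * 1.41
= 7083.84


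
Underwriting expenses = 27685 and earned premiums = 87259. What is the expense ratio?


Expense ratio = expenses / premiums
= 27685 / 87259
= 0.3173


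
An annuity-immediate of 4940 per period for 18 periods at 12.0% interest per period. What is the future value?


FV = PMT * ((1+i)^n - 1) / i
= 4940 * ((1.12)^18 - 1) / 0.12
= 4940 * (7.689966 - 1) / 0.12
= 275403.5919


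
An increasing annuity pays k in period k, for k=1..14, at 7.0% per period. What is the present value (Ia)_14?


(Ia)_n = sum_{k=1}^{n} k * v^k, v = 1/(1+i)
v = 0.934579
Sum computed term by term:
(Ia)_14 = 56.1173


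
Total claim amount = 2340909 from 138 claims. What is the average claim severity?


severity = total / number
= 2340909 / 138
= 16963.1087


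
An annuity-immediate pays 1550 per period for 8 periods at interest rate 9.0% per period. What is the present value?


PV = PMT * (1 - (1+i)^(-n)) / i
= 1550 * (1 - (1+0.09)^(-8)) / 0.09
= 1550 * (1 - 0.501866) / 0.09
= 1550 * 5.534819
= 8578.9696


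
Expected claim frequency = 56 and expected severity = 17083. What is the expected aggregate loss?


E[S] = E[N] * E[X]
= 56 * 17083
= 956648


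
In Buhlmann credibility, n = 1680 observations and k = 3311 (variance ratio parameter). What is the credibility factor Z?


Z = n / (n + k)
= 1680 / (1680 + 3311)
= 1680 / 4991
= 0.3366


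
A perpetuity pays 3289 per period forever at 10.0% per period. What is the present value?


PV = PMT / i
= 3289 / 0.1
= 32890.0


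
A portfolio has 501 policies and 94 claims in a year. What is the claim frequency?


frequency = claims / policies
= 94 / 501
= 0.1876


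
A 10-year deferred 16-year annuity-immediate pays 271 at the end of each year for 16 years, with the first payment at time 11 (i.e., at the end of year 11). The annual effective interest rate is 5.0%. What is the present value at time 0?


PV at time 10 of the 16-year annuity-immediate:
a_n = 271 * (1-(1+0.05)^(-16))/0.05 = 2937.0356
Discount back 10 years to time 0:
PV = 2937.0356 * (1+0.05)^(-10)
= 2937.0356 * 0.613913
= 1803.0851


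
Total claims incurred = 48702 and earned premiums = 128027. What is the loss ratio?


Loss ratio = claims / premiums
= 48702 / 128027
= 0.3804


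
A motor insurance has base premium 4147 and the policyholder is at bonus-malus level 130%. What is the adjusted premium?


adjusted = base * BM_level / 100
= 4147 * 130 / 100
= 4147 * 1.3
= 5391.1


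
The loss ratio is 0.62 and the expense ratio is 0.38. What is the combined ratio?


Combined ratio = loss ratio + expense ratio
= 0.62 + 0.38
= 1.0


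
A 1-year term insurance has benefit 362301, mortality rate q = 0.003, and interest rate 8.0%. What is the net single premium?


NSP = benefit * q * v
v = 1/(1+i) = 0.925926
NSP = 362301 * 0.003 * 0.925926
= 1006.3917


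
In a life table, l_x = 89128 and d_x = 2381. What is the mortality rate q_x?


q_x = d_x / l_x
= 2381 / 89128
= 0.0267


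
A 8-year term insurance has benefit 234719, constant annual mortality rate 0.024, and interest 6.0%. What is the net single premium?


NSP = benefit * sum_{k=0}^{n-1} k_p_x * q * v^(k+1)
With constant q=0.024, v=0.943396
Sum = 0.138115
NSP = 234719 * 0.138115
= 32418.269


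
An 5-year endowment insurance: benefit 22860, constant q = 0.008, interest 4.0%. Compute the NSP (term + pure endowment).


Term component = 801.7312
Pure endowment = 5_p_x * v^5 * benefit = 0.960635 * 0.821927 * 22860 = 18049.6128
NSP = 18851.344


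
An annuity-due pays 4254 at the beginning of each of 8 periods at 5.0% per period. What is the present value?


PV_due = PMT * (1-(1+i)^(-n))/i * (1+i)
PV_immediate = 27494.5071
PV_due = 27494.5071 * 1.05
= 28869.2324


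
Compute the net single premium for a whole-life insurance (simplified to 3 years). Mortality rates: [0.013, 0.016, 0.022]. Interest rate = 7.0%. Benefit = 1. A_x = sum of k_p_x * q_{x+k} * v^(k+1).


v = 0.934579
Year 0: k_p_x=1.0, q=0.013, term=0.01215
Year 1: k_p_x=0.987, q=0.016, term=0.013793
Year 2: k_p_x=0.971208, q=0.022, term=0.017441
A_x = 0.0434


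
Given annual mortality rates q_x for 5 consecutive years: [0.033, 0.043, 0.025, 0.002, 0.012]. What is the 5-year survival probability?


p_k = 1 - q_k for each year
Survival = product of (1 - q_k)
= 0.967 * 0.957 * 0.975 * 0.998 * 0.988
= 0.8897


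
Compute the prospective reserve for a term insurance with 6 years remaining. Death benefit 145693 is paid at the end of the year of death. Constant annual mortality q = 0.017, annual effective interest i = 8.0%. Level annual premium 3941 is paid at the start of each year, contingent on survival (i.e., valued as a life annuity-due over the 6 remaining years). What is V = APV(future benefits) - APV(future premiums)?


v = 1/(1+i) = 0.925926
APV(future benefits) per unit = sum_{k=0}^{5} k_p_x * q * v^(k+1) = 0.075613
APV(future benefits) = 145693 * 0.075613 = 11016.2374
Life annuity-due factor ä_{x:6} = sum_{k=0}^{5} k_p_x * v^k = 4.803629
APV(future premiums) = 3941 * 4.803629 = 18931.1009
V = 11016.2374 - 18931.1009
= -7914.8635


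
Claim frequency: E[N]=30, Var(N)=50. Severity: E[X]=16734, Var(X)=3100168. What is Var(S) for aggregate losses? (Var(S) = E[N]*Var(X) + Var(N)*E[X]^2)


Var(S) = E[N]*Var(X) + Var(N)*E[X]^2
= 30*3100168 + 50*16734^2
= 93005040 + 14001337800
= 1.4094e+10


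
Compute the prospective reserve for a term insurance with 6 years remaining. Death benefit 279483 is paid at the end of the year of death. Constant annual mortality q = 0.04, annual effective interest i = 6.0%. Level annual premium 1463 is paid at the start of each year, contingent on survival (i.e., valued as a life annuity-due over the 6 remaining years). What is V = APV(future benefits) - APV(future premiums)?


v = 1/(1+i) = 0.943396
APV(future benefits) per unit = sum_{k=0}^{5} k_p_x * q * v^(k+1) = 0.179275
APV(future benefits) = 279483 * 0.179275 = 50104.2193
Life annuity-due factor ä_{x:6} = sum_{k=0}^{5} k_p_x * v^k = 4.750778
APV(future premiums) = 1463 * 4.750778 = 6950.3889
V = 50104.2193 - 6950.3889
= 43153.8304


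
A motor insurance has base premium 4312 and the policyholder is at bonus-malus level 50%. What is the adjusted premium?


adjusted = base * BM_level / 100
= 4312 * 50 / 100
= 4312 * 0.5
= 2156.0


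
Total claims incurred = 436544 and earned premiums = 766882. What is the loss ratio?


Loss ratio = claims / premiums
= 436544 / 766882
= 0.5692


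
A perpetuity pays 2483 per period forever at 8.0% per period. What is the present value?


PV = PMT / i
= 2483 / 0.08
= 31037.5


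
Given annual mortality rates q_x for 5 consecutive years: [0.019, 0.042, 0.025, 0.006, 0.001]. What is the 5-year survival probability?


p_k = 1 - q_k for each year
Survival = product of (1 - q_k)
= 0.981 * 0.958 * 0.975 * 0.994 * 0.999
= 0.9099


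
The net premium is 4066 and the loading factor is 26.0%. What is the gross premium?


Gross = net * (1 + loading)
= 4066 * (1 + 0.26)
= 4066 * 1.26
= 5123.16


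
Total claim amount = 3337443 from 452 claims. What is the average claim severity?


severity = total / number
= 3337443 / 452
= 7383.7235


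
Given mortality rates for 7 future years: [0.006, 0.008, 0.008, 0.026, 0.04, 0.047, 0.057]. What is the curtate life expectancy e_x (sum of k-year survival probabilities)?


e_x = sum_{k=1}^{n} k_p_x
k_p_x values:
  1_p_x = 0.994
  2_p_x = 0.986048
  3_p_x = 0.97816
  4_p_x = 0.952727
  5_p_x = 0.914618
  6_p_x = 0.871631
  7_p_x = 0.821948
e_x = 6.5191


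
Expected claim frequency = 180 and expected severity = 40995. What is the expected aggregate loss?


E[S] = E[N] * E[X]
= 180 * 40995
= 7.3791e+06


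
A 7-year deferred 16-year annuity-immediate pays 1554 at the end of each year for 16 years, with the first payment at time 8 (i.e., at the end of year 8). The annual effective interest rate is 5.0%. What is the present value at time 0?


PV at time 7 of the 16-year annuity-immediate:
a_n = 1554 * (1-(1+0.05)^(-16))/0.05 = 16841.8939
Discount back 7 years to time 0:
PV = 16841.8939 * (1+0.05)^(-7)
= 16841.8939 * 0.710681
= 11969.2196


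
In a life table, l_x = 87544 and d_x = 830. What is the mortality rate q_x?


q_x = d_x / l_x
= 830 / 87544
= 0.0095


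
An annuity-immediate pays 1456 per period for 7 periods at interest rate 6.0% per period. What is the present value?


PV = PMT * (1 - (1+i)^(-n)) / i
= 1456 * (1 - (1+0.06)^(-7)) / 0.06
= 1456 * (1 - 0.665057) / 0.06
= 1456 * 5.582381
= 8127.9474


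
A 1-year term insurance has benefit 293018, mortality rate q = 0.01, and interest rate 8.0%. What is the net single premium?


NSP = benefit * q * v
v = 1/(1+i) = 0.925926
NSP = 293018 * 0.01 * 0.925926
= 2713.1296


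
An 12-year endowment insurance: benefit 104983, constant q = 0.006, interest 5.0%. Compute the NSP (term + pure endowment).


Term component = 5421.1489
Pure endowment = 12_p_x * v^12 * benefit = 0.930329 * 0.556837 * 104983 = 54385.6099
NSP = 59806.7588


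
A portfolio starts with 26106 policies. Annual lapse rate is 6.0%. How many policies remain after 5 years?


remaining = initial * (1 - lapse)^years
= 26106 * (1 - 0.06)^5
= 26106 * 0.733904
= 19159.2984


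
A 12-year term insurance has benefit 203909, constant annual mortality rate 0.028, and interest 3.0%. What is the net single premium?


NSP = benefit * sum_{k=0}^{n-1} k_p_x * q * v^(k+1)
With constant q=0.028, v=0.970874
Sum = 0.241946
NSP = 203909 * 0.241946
= 49335.0487


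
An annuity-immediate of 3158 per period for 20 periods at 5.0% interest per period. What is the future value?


FV = PMT * ((1+i)^n - 1) / i
= 3158 * ((1.05)^20 - 1) / 0.05
= 3158 * (2.653298 - 1) / 0.05
= 104422.2831


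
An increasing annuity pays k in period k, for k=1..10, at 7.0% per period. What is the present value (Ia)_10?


(Ia)_n = sum_{k=1}^{n} k * v^k, v = 1/(1+i)
v = 0.934579
Sum computed term by term:
(Ia)_10 = 34.7391


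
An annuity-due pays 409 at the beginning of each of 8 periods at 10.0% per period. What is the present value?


PV_due = PMT * (1-(1+i)^(-n))/i * (1+i)
PV_immediate = 2181.9848
PV_due = 2181.9848 * 1.1
= 2400.1833


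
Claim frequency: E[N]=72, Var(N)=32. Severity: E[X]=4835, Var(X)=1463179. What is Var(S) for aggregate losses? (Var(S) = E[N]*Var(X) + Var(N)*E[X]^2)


Var(S) = E[N]*Var(X) + Var(N)*E[X]^2
= 72*1463179 + 32*4835^2
= 105348888 + 748071200
= 8.5342e+08


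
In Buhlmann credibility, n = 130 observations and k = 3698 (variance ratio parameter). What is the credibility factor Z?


Z = n / (n + k)
= 130 / (130 + 3698)
= 130 / 3828
= 0.034


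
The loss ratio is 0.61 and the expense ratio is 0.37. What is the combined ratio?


Combined ratio = loss ratio + expense ratio
= 0.61 + 0.37
= 0.98


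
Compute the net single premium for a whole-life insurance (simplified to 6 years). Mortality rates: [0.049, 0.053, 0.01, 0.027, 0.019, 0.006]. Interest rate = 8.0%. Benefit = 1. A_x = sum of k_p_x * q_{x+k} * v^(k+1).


v = 0.925926
Year 0: k_p_x=1.0, q=0.049, term=0.04537
Year 1: k_p_x=0.951, q=0.053, term=0.043212
Year 2: k_p_x=0.900597, q=0.01, term=0.007149
Year 3: k_p_x=0.891591, q=0.027, term=0.017694
Year 4: k_p_x=0.867518, q=0.019, term=0.011218
Year 5: k_p_x=0.851035, q=0.006, term=0.003218
A_x = 0.1279


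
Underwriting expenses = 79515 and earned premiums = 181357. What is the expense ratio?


Expense ratio = expenses / premiums
= 79515 / 181357
= 0.4384


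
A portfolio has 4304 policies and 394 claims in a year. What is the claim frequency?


frequency = claims / policies
= 394 / 4304
= 0.0915


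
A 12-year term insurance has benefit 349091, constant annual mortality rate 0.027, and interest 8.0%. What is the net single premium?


NSP = benefit * sum_{k=0}^{n-1} k_p_x * q * v^(k+1)
With constant q=0.027, v=0.925926
Sum = 0.180184
NSP = 349091 * 0.180184
= 62900.7328


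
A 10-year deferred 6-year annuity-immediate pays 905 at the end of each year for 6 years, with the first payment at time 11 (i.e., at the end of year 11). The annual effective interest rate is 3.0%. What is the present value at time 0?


PV at time 10 of the 6-year annuity-immediate:
a_n = 905 * (1-(1+0.03)^(-6))/0.03 = 4902.5583
Discount back 10 years to time 0:
PV = 4902.5583 * (1+0.03)^(-10)
= 4902.5583 * 0.744094
= 3647.9638


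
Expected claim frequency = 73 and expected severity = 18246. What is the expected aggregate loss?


E[S] = E[N] * E[X]
= 73 * 18246
= 1.3320e+06


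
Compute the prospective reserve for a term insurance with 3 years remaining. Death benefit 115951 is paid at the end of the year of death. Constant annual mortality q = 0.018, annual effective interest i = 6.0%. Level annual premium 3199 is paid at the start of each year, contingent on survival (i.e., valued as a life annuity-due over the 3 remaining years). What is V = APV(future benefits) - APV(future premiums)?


v = 1/(1+i) = 0.943396
APV(future benefits) per unit = sum_{k=0}^{2} k_p_x * q * v^(k+1) = 0.047287
APV(future benefits) = 115951 * 0.047287 = 5482.9378
Life annuity-due factor ä_{x:3} = sum_{k=0}^{2} k_p_x * v^k = 2.78466
APV(future premiums) = 3199 * 2.78466 = 8908.1274
V = 5482.9378 - 8908.1274
= -3425.1896


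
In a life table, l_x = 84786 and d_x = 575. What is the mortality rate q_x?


q_x = d_x / l_x
= 575 / 84786
= 0.0068


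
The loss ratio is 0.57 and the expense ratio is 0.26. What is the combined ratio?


Combined ratio = loss ratio + expense ratio
= 0.57 + 0.26
= 0.83
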